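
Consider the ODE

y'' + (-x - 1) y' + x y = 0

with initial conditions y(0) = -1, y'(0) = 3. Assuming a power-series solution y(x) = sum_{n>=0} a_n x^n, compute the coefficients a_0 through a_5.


Ansatz: y(x) = sum_{n>=0} a_n x^n, so y'(x) = sum_{n>=1} n a_n x^(n-1) and y''(x) = sum_{n>=2} n(n-1) a_n x^(n-2).
Substitute into P(x) y'' + Q(x) y' + R(x) y = 0 with P(x) = 1, Q(x) = -x - 1, R(x) = x, and match powers of x.
Initial conditions: a_0 = -1, a_1 = 3.
Setting the coefficient of each power of x to zero and solving order by order (substituting the coefficients already found):
  x^0: 2 a_2 - a_1 = 0  ->  2 a_2 = a_1 = 3  ->  a_2 = 3/2
  x^1: 6 a_3 - 2 a_2 - a_1 + a_0 = 0  ->  6 a_3 = 2 a_2 + a_1 - a_0 = 7  ->  a_3 = 7/6
  x^2: 12 a_4 - 3 a_3 - 2 a_2 + a_1 = 0  ->  12 a_4 = 3 a_3 + 2 a_2 - a_1 = 7/2  ->  a_4 = 7/24
  x^3: 20 a_5 - 4 a_4 - 3 a_3 + a_2 = 0  ->  20 a_5 = 4 a_4 + 3 a_3 - a_2 = 19/6  ->  a_5 = 19/120
Truncated series: y(x) = -1 + 3 x + (3/2) x^2 + (7/6) x^3 + (7/24) x^4 + (19/120) x^5 + O(x^6).

a_0 = -1; a_1 = 3; a_2 = 3/2; a_3 = 7/6; a_4 = 7/24; a_5 = 19/120


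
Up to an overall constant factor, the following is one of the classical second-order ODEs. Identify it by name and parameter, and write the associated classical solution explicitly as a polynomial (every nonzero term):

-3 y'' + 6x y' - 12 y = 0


All three coefficients share the factor -3; dividing through by -3 gives  y'' - 2x y' + 4 y = 0.
This matches the Hermite equation y'' - 2x y' + 2n y = 0 with 2n = 4, so n = 2; the polynomial solution is H_2(x).
With y = sum_k a_k x^k, matching x^k gives (k+2)(k+1) a_{k+2} = 2(k - n) a_k = 2(k - 2) a_k. The right side vanishes at k = 2, so the series with the parity of 2 terminates at degree 2.
Standard normalization: leading coefficient of H_n is 2^n, so a_2 = 2^2 = 4. Work downward with a_k = (k+1)(k+2) a_{k+2} / (2(k - n)):
  a_0 = (1)(2)(4) / (2(0 - 2)) = 8/(-4) = -2
Hence H_2(x) = 4 x^2 - 2.

H_2(x); series = 4 x^2 - 2


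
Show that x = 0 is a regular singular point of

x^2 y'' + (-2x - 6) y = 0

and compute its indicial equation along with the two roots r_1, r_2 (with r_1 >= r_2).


Divide by x^2 to reach normal form y'' + P_1(x) y' + P_2(x) y = 0 with P_1(x) = 0 and P_2(x) = -2/x - 6/x^2.
x = 0 is a singular point because the y-coefficient -2/x - 6/x^2 has a pole at x = 0.
It is a regular singular point because x P_1(x) = p(x) = 0 and x^2 P_2(x) = q(x) = -2x - 6 are polynomials, hence analytic at x = 0.
p(0) = 0,  q(0) = -6.
Indicial equation: r(r-1) + p(0) r + q(0) = 0, i.e. r^2 + (p(0) - 1) r + q(0) = 0, i.e. r^2 - 1 r - 6 = 0.
Discriminant: (-1)^2 - 4(-6) = 25, so r = (1 ± 5)/2.
Solving: r_1 = 3, r_2 = -2.

indicial: r^2 - 1 r - 6 = 0; roots r_1 = 3, r_2 = -2


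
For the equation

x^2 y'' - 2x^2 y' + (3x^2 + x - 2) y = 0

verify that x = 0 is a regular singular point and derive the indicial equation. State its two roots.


Divide by x^2 to reach normal form y'' + P_1(x) y' + P_2(x) y = 0 with P_1(x) = -2 and P_2(x) = 3 + 1/x - 2/x^2.
x = 0 is a singular point because the y-coefficient 3 + 1/x - 2/x^2 has a pole at x = 0.
It is a regular singular point because x P_1(x) = p(x) = -2x and x^2 P_2(x) = q(x) = 3x^2 + x - 2 are polynomials, hence analytic at x = 0.
p(0) = 0,  q(0) = -2.
Indicial equation: r(r-1) + p(0) r + q(0) = 0, i.e. r^2 + (p(0) - 1) r + q(0) = 0, i.e. r^2 - 1 r - 2 = 0.
Discriminant: (-1)^2 - 4(-2) = 9, so r = (1 ± 3)/2.
Solving: r_1 = 2, r_2 = -1.

indicial: r^2 - 1 r - 2 = 0; roots r_1 = 2, r_2 = -1


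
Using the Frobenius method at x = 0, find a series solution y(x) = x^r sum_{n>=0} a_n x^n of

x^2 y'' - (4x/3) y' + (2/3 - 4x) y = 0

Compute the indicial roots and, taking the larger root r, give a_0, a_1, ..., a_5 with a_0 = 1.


Write in Frobenius form y'' + (p(x)/x) y' + (q(x)/x^2) y = 0:
  p(x) = -4/3,  q(x) = 2/3 - 4x.
Indicial equation: r(r-1) + (-4/3) r + (2/3) = 0 -> roots r_1 = 2, r_2 = 1/3.
Take r = r_1 = 2. Let y(x) = x^r sum_{n>=0} a_n x^n with a_0 = 1.
Substitute y = x^r sum a_n x^n and match x^{r+n}. The recurrence is
  D(n) a_n - 4 a_{n-1} = 0,  where D(n) = (r+n)(r+n-1) + (-4/3)(r+n) + (2/3).
  a_n = 4 / D(n) * a_{n-1}.
Since the indicial polynomial factors as (r - r_1)(r - r_2), D(n) = (r_1 + n - r_1)(r_1 + n - r_2) = n(n + 5/3).
Evaluating step by step (a_0 = 1):
  n = 1: D(1) = 1(1 + 5/3) = 8/3; numerator = 4(1) = 4; a_1 = (4)/(8/3) = 3/2
  n = 2: D(2) = 2(2 + 5/3) = 22/3; numerator = 4(3/2) = 6; a_2 = (6)/(22/3) = 9/11
  n = 3: D(3) = 3(3 + 5/3) = 14; numerator = 4(9/11) = 36/11; a_3 = (36/11)/(14) = 18/77
  n = 4: D(4) = 4(4 + 5/3) = 68/3; numerator = 4(18/77) = 72/77; a_4 = (72/77)/(68/3) = 54/1309
  n = 5: D(5) = 5(5 + 5/3) = 100/3; numerator = 4(54/1309) = 216/1309; a_5 = (216/1309)/(100/3) = 162/32725

r = 2; a_0 = 1; a_1 = 3/2; a_2 = 9/11; a_3 = 18/77; a_4 = 54/1309; a_5 = 162/32725


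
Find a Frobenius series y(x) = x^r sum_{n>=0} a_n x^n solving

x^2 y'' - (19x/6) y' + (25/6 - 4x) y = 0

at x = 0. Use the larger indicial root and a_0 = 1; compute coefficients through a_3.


Write in Frobenius form y'' + (p(x)/x) y' + (q(x)/x^2) y = 0:
  p(x) = -19/6,  q(x) = 25/6 - 4x.
Indicial equation: r(r-1) + (-19/6) r + (25/6) = 0 -> roots r_1 = 5/2, r_2 = 5/3.
Take r = r_1 = 5/2. Let y(x) = x^r sum_{n>=0} a_n x^n with a_0 = 1.
Substitute y = x^r sum a_n x^n and match x^{r+n}. The recurrence is
  D(n) a_n - 4 a_{n-1} = 0,  where D(n) = (r+n)(r+n-1) + (-19/6)(r+n) + (25/6).
  a_n = 4 / D(n) * a_{n-1}.
Since the indicial polynomial factors as (r - r_1)(r - r_2), D(n) = (r_1 + n - r_1)(r_1 + n - r_2) = n(n + 5/6).
Evaluating step by step (a_0 = 1):
  n = 1: D(1) = 1(1 + 5/6) = 11/6; numerator = 4(1) = 4; a_1 = (4)/(11/6) = 24/11
  n = 2: D(2) = 2(2 + 5/6) = 17/3; numerator = 4(24/11) = 96/11; a_2 = (96/11)/(17/3) = 288/187
  n = 3: D(3) = 3(3 + 5/6) = 23/2; numerator = 4(288/187) = 1152/187; a_3 = (1152/187)/(23/2) = 2304/4301

r = 5/2; a_0 = 1; a_1 = 24/11; a_2 = 288/187; a_3 = 2304/4301


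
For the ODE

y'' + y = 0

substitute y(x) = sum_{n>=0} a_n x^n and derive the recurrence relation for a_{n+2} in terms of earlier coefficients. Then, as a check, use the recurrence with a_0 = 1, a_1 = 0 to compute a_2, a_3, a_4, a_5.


Substitute y = sum_n a_n x^n into y'' + (const) y = 0.
y''(x) = sum_{n>=0} (n+2)(n+1) a_{n+2} x^n.
The ODE becomes sum_n [(n+2)(n+1) a_{n+2} + 1 a_n] x^n = 0.
Setting each coefficient to zero gives the recurrence:
  (n+2)(n+1) a_{n+2} + 1 a_n = 0,
  a_{n+2} = -1 / ((n+1)(n+2)) a_n.

Check with a_0 = 1, a_1 = 0 (apply the recurrence for n = 0, 1, 2, 3): a_0 = 1, a_1 = 0, a_2 = -1/2, a_3 = 0, a_4 = 1/24, a_5 = 0.

a_{n+2} = -1/((n+1)(n+2)) * a_n; check: a_0 = 1, a_1 = 0, a_2 = -1/2, a_3 = 0, a_4 = 1/24, a_5 = 0


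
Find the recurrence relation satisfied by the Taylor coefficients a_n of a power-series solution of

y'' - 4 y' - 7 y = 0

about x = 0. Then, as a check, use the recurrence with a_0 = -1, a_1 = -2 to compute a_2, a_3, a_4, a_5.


Substitute y = sum_n a_n x^n.
y''(x) has coefficient (n+2)(n+1) a_{n+2} at x^n;
-4 y'(x) has coefficient -4 (n+1) a_{n+1} at x^n;
-7 y(x) has coefficient -7 a_n at x^n.
Matching x^n: (n+2)(n+1) a_{n+2} - 4 (n+1) a_{n+1} - 7 a_n = 0.
Thus a_{n+2} = [4 (n+1) a_{n+1} + 7 a_n] / ((n+1)(n+2)).

Check with a_0 = -1, a_1 = -2 (apply the recurrence for n = 0, 1, 2, 3): a_0 = -1, a_1 = -2, a_2 = -15/2, a_3 = -37/3, a_4 = -401/24, a_5 = -1061/60.

a_(n+2) = [4 (n+1) a_(n+1) + 7 a_n] / ((n+1)(n+2)); check: a_0 = -1, a_1 = -2, a_2 = -15/2, a_3 = -37/3, a_4 = -401/24, a_5 = -1061/60


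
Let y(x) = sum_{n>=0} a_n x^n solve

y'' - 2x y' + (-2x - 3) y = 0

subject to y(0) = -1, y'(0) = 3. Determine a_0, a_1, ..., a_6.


Ansatz: y(x) = sum_{n>=0} a_n x^n, so y'(x) = sum_{n>=1} n a_n x^(n-1) and y''(x) = sum_{n>=2} n(n-1) a_n x^(n-2).
Substitute into P(x) y'' + Q(x) y' + R(x) y = 0 with P(x) = 1, Q(x) = -2x, R(x) = -2x - 3, and match powers of x.
Initial conditions: a_0 = -1, a_1 = 3.
Setting the coefficient of each power of x to zero and solving order by order (substituting the coefficients already found):
  x^0: 2 a_2 - 3 a_0 = 0  ->  2 a_2 = 3 a_0 = -3  ->  a_2 = -3/2
  x^1: 6 a_3 - 5 a_1 - 2 a_0 = 0  ->  6 a_3 = 5 a_1 + 2 a_0 = 13  ->  a_3 = 13/6
  x^2: 12 a_4 - 7 a_2 - 2 a_1 = 0  ->  12 a_4 = 7 a_2 + 2 a_1 = -9/2  ->  a_4 = -3/8
  x^3: 20 a_5 - 9 a_3 - 2 a_2 = 0  ->  20 a_5 = 9 a_3 + 2 a_2 = 33/2  ->  a_5 = 33/40
  x^4: 30 a_6 - 11 a_4 - 2 a_3 = 0  ->  30 a_6 = 11 a_4 + 2 a_3 = 5/24  ->  a_6 = 1/144
Truncated series: y(x) = -1 + 3 x - (3/2) x^2 + (13/6) x^3 - (3/8) x^4 + (33/40) x^5 + (1/144) x^6 + O(x^7).

a_0 = -1; a_1 = 3; a_2 = -3/2; a_3 = 13/6; a_4 = -3/8; a_5 = 33/40; a_6 = 1/144


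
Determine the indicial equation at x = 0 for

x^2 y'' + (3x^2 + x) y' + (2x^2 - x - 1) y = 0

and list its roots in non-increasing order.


Divide by x^2 to reach normal form y'' + P_1(x) y' + P_2(x) y = 0 with P_1(x) = 3 + 1/x and P_2(x) = 2 - 1/x - 1/x^2.
x = 0 is a singular point because the y'-coefficient 3 + 1/x has a pole at x = 0 and the y-coefficient 2 - 1/x - 1/x^2 has a pole at x = 0.
It is a regular singular point because x P_1(x) = p(x) = 3x + 1 and x^2 P_2(x) = q(x) = 2x^2 - x - 1 are polynomials, hence analytic at x = 0.
p(0) = 1,  q(0) = -1.
Indicial equation: r(r-1) + p(0) r + q(0) = 0, i.e. r^2 + (p(0) - 1) r + q(0) = 0, i.e. r^2 - 1 = 0.
Discriminant: (0)^2 - 4(-1) = 4, so r = (0 ± 2)/2.
Solving: r_1 = 1, r_2 = -1.

indicial: r^2 - 1 = 0; roots r_1 = 1, r_2 = -1


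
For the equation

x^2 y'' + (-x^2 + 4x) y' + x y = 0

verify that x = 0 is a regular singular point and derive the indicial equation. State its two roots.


Divide by x^2 to reach normal form y'' + P_1(x) y' + P_2(x) y = 0 with P_1(x) = -1 + 4/x and P_2(x) = 1/x.
x = 0 is a singular point because the y'-coefficient -1 + 4/x has a pole at x = 0 and the y-coefficient 1/x has a pole at x = 0.
It is a regular singular point because x P_1(x) = p(x) = 4 - x and x^2 P_2(x) = q(x) = x are polynomials, hence analytic at x = 0.
p(0) = 4,  q(0) = 0.
Indicial equation: r(r-1) + p(0) r + q(0) = 0, i.e. r^2 + (p(0) - 1) r + q(0) = 0, i.e. r^2 + 3 r = 0.
Discriminant: (3)^2 - 4(0) = 9, so r = (-3 ± 3)/2.
Solving: r_1 = 0, r_2 = -3.

indicial: r^2 + 3 r = 0; roots r_1 = 0, r_2 = -3


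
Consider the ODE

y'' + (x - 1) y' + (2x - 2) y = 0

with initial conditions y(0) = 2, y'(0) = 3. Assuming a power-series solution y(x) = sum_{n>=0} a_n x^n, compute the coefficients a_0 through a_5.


Ansatz: y(x) = sum_{n>=0} a_n x^n, so y'(x) = sum_{n>=1} n a_n x^(n-1) and y''(x) = sum_{n>=2} n(n-1) a_n x^(n-2).
Substitute into P(x) y'' + Q(x) y' + R(x) y = 0 with P(x) = 1, Q(x) = x - 1, R(x) = 2x - 2, and match powers of x.
Initial conditions: a_0 = 2, a_1 = 3.
Setting the coefficient of each power of x to zero and solving order by order (substituting the coefficients already found):
  x^0: 2 a_2 - a_1 - 2 a_0 = 0  ->  2 a_2 = a_1 + 2 a_0 = 7  ->  a_2 = 7/2
  x^1: 6 a_3 - 2 a_2 - a_1 + 2 a_0 = 0  ->  6 a_3 = 2 a_2 + a_1 - 2 a_0 = 6  ->  a_3 = 1
  x^2: 12 a_4 - 3 a_3 + 2 a_1 = 0  ->  12 a_4 = 3 a_3 - 2 a_1 = -3  ->  a_4 = -1/4
  x^3: 20 a_5 - 4 a_4 + a_3 + 2 a_2 = 0  ->  20 a_5 = 4 a_4 - a_3 - 2 a_2 = -9  ->  a_5 = -9/20
Truncated series: y(x) = 2 + 3 x + (7/2) x^2 + x^3 - (1/4) x^4 - (9/20) x^5 + O(x^6).

a_0 = 2; a_1 = 3; a_2 = 7/2; a_3 = 1; a_4 = -1/4; a_5 = -9/20


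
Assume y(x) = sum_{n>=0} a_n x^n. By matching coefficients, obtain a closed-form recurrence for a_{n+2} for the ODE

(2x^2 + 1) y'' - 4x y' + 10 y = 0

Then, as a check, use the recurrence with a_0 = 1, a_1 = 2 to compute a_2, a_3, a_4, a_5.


Substitute y = sum_n a_n x^n.
(1 + 2 x^2) y'' contributes (n+2)(n+1) a_{n+2} + 2 n(n-1) a_n at x^n.
-4 x y'(x) contributes -4 n a_n at x^n.
10 y(x) contributes 10 a_n at x^n.
Matching x^n: (n+2)(n+1) a_{n+2} + (2 n(n-1) - 4 n + 10) a_n = 0.
Thus a_{n+2} = (-2 n(n-1) + 4 n - 10) / ((n+1)(n+2)) * a_n.

Check with a_0 = 1, a_1 = 2 (apply the recurrence for n = 0, 1, 2, 3): a_0 = 1, a_1 = 2, a_2 = -5, a_3 = -2, a_4 = 5/2, a_5 = 1.

a_(n+2) = (-2 n(n-1) + 4 n - 10) / ((n+1)(n+2)) * a_n; check: a_0 = 1, a_1 = 2, a_2 = -5, a_3 = -2, a_4 = 5/2, a_5 = 1


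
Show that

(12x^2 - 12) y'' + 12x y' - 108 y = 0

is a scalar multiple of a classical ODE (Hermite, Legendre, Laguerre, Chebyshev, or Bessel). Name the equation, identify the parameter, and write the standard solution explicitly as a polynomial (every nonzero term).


All three coefficients share the factor -12; dividing through by -12 gives  (1 - x^2) y'' - x y' + 9 y = 0.
This matches the Chebyshev equation (1 - x^2) y'' - x y' + n^2 y = 0 (note the -x y' term, not -2x y') with n^2 = 9, so n = 3; the polynomial solution is T_3(x).
With y = sum_k a_k x^k, matching x^k gives (k+2)(k+1) a_{k+2} = (k^2 - n^2) a_k = (k - 3)(k + 3) a_k. The right side vanishes at k = 3, so the series with the parity of 3 terminates at degree 3.
Standard normalization: leading coefficient of T_n is 2^(n-1), so a_3 = 2^2 = 4. Work downward with a_k = (k+1)(k+2) a_{k+2} / ((k - 3)(k + 3)):
  a_1 = (2)(3)(4) / ((1 - 3)(1 + 3)) = 24/(-8) = -3
Hence T_3(x) = 4 x^3 - 3 x.

T_3(x); series = 4 x^3 - 3 x


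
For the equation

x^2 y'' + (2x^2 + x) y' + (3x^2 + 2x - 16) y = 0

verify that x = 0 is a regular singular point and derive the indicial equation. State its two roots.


Divide by x^2 to reach normal form y'' + P_1(x) y' + P_2(x) y = 0 with P_1(x) = 2 + 1/x and P_2(x) = 3 + 2/x - 16/x^2.
x = 0 is a singular point because the y'-coefficient 2 + 1/x has a pole at x = 0 and the y-coefficient 3 + 2/x - 16/x^2 has a pole at x = 0.
It is a regular singular point because x P_1(x) = p(x) = 2x + 1 and x^2 P_2(x) = q(x) = 3x^2 + 2x - 16 are polynomials, hence analytic at x = 0.
p(0) = 1,  q(0) = -16.
Indicial equation: r(r-1) + p(0) r + q(0) = 0, i.e. r^2 + (p(0) - 1) r + q(0) = 0, i.e. r^2 - 16 = 0.
Discriminant: (0)^2 - 4(-16) = 64, so r = (0 ± 8)/2.
Solving: r_1 = 4, r_2 = -4.

indicial: r^2 - 16 = 0; roots r_1 = 4, r_2 = -4


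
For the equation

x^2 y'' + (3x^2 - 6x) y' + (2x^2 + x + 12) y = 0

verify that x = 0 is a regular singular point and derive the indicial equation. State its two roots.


Divide by x^2 to reach normal form y'' + P_1(x) y' + P_2(x) y = 0 with P_1(x) = 3 - 6/x and P_2(x) = 2 + 1/x + 12/x^2.
x = 0 is a singular point because the y'-coefficient 3 - 6/x has a pole at x = 0 and the y-coefficient 2 + 1/x + 12/x^2 has a pole at x = 0.
It is a regular singular point because x P_1(x) = p(x) = 3x - 6 and x^2 P_2(x) = q(x) = 2x^2 + x + 12 are polynomials, hence analytic at x = 0.
p(0) = -6,  q(0) = 12.
Indicial equation: r(r-1) + p(0) r + q(0) = 0, i.e. r^2 + (p(0) - 1) r + q(0) = 0, i.e. r^2 - 7 r + 12 = 0.
Discriminant: (-7)^2 - 4(12) = 1, so r = (7 ± 1)/2.
Solving: r_1 = 4, r_2 = 3.

indicial: r^2 - 7 r + 12 = 0; roots r_1 = 4, r_2 = 3


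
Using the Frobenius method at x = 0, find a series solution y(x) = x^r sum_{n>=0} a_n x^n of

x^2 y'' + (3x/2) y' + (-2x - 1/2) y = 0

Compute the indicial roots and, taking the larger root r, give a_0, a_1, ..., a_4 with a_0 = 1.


Write in Frobenius form y'' + (p(x)/x) y' + (q(x)/x^2) y = 0:
  p(x) = 3/2,  q(x) = -2x - 1/2.
Indicial equation: r(r-1) + (3/2) r + (-1/2) = 0 -> roots r_1 = 1/2, r_2 = -1.
Take r = r_1 = 1/2. Let y(x) = x^r sum_{n>=0} a_n x^n with a_0 = 1.
Substitute y = x^r sum a_n x^n and match x^{r+n}. The recurrence is
  D(n) a_n - 2 a_{n-1} = 0,  where D(n) = (r+n)(r+n-1) + (3/2)(r+n) + (-1/2).
  a_n = 2 / D(n) * a_{n-1}.
Since the indicial polynomial factors as (r - r_1)(r - r_2), D(n) = (r_1 + n - r_1)(r_1 + n - r_2) = n(n + 3/2).
Evaluating step by step (a_0 = 1):
  n = 1: D(1) = 1(1 + 3/2) = 5/2; numerator = 2(1) = 2; a_1 = (2)/(5/2) = 4/5
  n = 2: D(2) = 2(2 + 3/2) = 7; numerator = 2(4/5) = 8/5; a_2 = (8/5)/(7) = 8/35
  n = 3: D(3) = 3(3 + 3/2) = 27/2; numerator = 2(8/35) = 16/35; a_3 = (16/35)/(27/2) = 32/945
  n = 4: D(4) = 4(4 + 3/2) = 22; numerator = 2(32/945) = 64/945; a_4 = (64/945)/(22) = 32/10395

r = 1/2; a_0 = 1; a_1 = 4/5; a_2 = 8/35; a_3 = 32/945; a_4 = 32/10395


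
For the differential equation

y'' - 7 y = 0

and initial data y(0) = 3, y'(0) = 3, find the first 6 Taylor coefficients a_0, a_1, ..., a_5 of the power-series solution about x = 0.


Ansatz: y(x) = sum_{n>=0} a_n x^n, so y'(x) = sum_{n>=1} n a_n x^(n-1) and y''(x) = sum_{n>=2} n(n-1) a_n x^(n-2).
Substitute into P(x) y'' + Q(x) y' + R(x) y = 0 with P(x) = 1, Q(x) = 0, R(x) = -7, and match powers of x.
Initial conditions: a_0 = 3, a_1 = 3.
Setting the coefficient of each power of x to zero and solving order by order (substituting the coefficients already found):
  x^0: 2 a_2 - 7 a_0 = 0  ->  2 a_2 = 7 a_0 = 21  ->  a_2 = 21/2
  x^1: 6 a_3 - 7 a_1 = 0  ->  6 a_3 = 7 a_1 = 21  ->  a_3 = 7/2
  x^2: 12 a_4 - 7 a_2 = 0  ->  12 a_4 = 7 a_2 = 147/2  ->  a_4 = 49/8
  x^3: 20 a_5 - 7 a_3 = 0  ->  20 a_5 = 7 a_3 = 49/2  ->  a_5 = 49/40
Truncated series: y(x) = 3 + 3 x + (21/2) x^2 + (7/2) x^3 + (49/8) x^4 + (49/40) x^5 + O(x^6).

a_0 = 3; a_1 = 3; a_2 = 21/2; a_3 = 7/2; a_4 = 49/8; a_5 = 49/40


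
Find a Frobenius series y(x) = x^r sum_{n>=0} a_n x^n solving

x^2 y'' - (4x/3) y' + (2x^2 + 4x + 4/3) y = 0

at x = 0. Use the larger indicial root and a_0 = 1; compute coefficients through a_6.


Write in Frobenius form y'' + (p(x)/x) y' + (q(x)/x^2) y = 0:
  p(x) = -4/3,  q(x) = 2x^2 + 4x + 4/3.
Indicial equation: r(r-1) + (-4/3) r + (4/3) = 0 -> roots r_1 = 4/3, r_2 = 1.
Take r = r_1 = 4/3. Let y(x) = x^r sum_{n>=0} a_n x^n with a_0 = 1.
Substitute y = x^r sum a_n x^n and match x^{r+n}. The recurrence is
  D(n) a_n + 4 a_{n-1} + 2 a_{n-2} = 0,  where D(n) = (r+n)(r+n-1) + (-4/3)(r+n) + (4/3).
  a_n = [-4 a_{n-1} - 2 a_{n-2}] / D(n).
Since the indicial polynomial factors as (r - r_1)(r - r_2), D(n) = (r_1 + n - r_1)(r_1 + n - r_2) = n(n + 1/3).
Evaluating step by step (a_0 = 1):
  n = 1: D(1) = 1(1 + 1/3) = 4/3; numerator = -4(1) = -4; a_1 = (-4)/(4/3) = -3
  n = 2: D(2) = 2(2 + 1/3) = 14/3; numerator = -4(-3) - 2(1) = 10; a_2 = (10)/(14/3) = 15/7
  n = 3: D(3) = 3(3 + 1/3) = 10; numerator = -4(15/7) - 2(-3) = -18/7; a_3 = (-18/7)/(10) = -9/35
  n = 4: D(4) = 4(4 + 1/3) = 52/3; numerator = -4(-9/35) - 2(15/7) = -114/35; a_4 = (-114/35)/(52/3) = -171/910
  n = 5: D(5) = 5(5 + 1/3) = 80/3; numerator = -4(-171/910) - 2(-9/35) = 576/455; a_5 = (576/455)/(80/3) = 108/2275
  n = 6: D(6) = 6(6 + 1/3) = 38; numerator = -4(108/2275) - 2(-171/910) = 423/2275; a_6 = (423/2275)/(38) = 423/86450

r = 4/3; a_0 = 1; a_1 = -3; a_2 = 15/7; a_3 = -9/35; a_4 = -171/910; a_5 = 108/2275; a_6 = 423/86450


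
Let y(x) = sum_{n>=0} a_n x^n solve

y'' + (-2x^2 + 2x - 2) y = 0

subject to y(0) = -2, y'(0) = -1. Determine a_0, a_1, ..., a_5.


Ansatz: y(x) = sum_{n>=0} a_n x^n, so y'(x) = sum_{n>=1} n a_n x^(n-1) and y''(x) = sum_{n>=2} n(n-1) a_n x^(n-2).
Substitute into P(x) y'' + Q(x) y' + R(x) y = 0 with P(x) = 1, Q(x) = 0, R(x) = -2x^2 + 2x - 2, and match powers of x.
Initial conditions: a_0 = -2, a_1 = -1.
Setting the coefficient of each power of x to zero and solving order by order (substituting the coefficients already found):
  x^0: 2 a_2 - 2 a_0 = 0  ->  2 a_2 = 2 a_0 = -4  ->  a_2 = -2
  x^1: 6 a_3 - 2 a_1 + 2 a_0 = 0  ->  6 a_3 = 2 a_1 - 2 a_0 = 2  ->  a_3 = 1/3
  x^2: 12 a_4 - 2 a_2 + 2 a_1 - 2 a_0 = 0  ->  12 a_4 = 2 a_2 - 2 a_1 + 2 a_0 = -6  ->  a_4 = -1/2
  x^3: 20 a_5 - 2 a_3 + 2 a_2 - 2 a_1 = 0  ->  20 a_5 = 2 a_3 - 2 a_2 + 2 a_1 = 8/3  ->  a_5 = 2/15
Truncated series: y(x) = -2 - x - 2 x^2 + (1/3) x^3 - (1/2) x^4 + (2/15) x^5 + O(x^6).

a_0 = -2; a_1 = -1; a_2 = -2; a_3 = 1/3; a_4 = -1/2; a_5 = 2/15


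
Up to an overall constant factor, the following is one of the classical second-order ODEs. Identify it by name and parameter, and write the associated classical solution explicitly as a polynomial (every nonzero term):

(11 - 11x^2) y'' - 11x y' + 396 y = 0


All three coefficients share the factor 11; dividing through by 11 gives  (1 - x^2) y'' - x y' + 36 y = 0.
This matches the Chebyshev equation (1 - x^2) y'' - x y' + n^2 y = 0 (note the -x y' term, not -2x y') with n^2 = 36, so n = 6; the polynomial solution is T_6(x).
With y = sum_k a_k x^k, matching x^k gives (k+2)(k+1) a_{k+2} = (k^2 - n^2) a_k = (k - 6)(k + 6) a_k. The right side vanishes at k = 6, so the series with the parity of 6 terminates at degree 6.
Standard normalization: leading coefficient of T_n is 2^(n-1), so a_6 = 2^5 = 32. Work downward with a_k = (k+1)(k+2) a_{k+2} / ((k - 6)(k + 6)):
  a_4 = (5)(6)(32) / ((4 - 6)(4 + 6)) = 960/(-20) = -48
  a_2 = (3)(4)(-48) / ((2 - 6)(2 + 6)) = -576/(-32) = 18
  a_0 = (1)(2)(18) / ((0 - 6)(0 + 6)) = 36/(-36) = -1
Hence T_6(x) = 32 x^6 - 48 x^4 + 18 x^2 - 1.

T_6(x); series = 32 x^6 - 48 x^4 + 18 x^2 - 1


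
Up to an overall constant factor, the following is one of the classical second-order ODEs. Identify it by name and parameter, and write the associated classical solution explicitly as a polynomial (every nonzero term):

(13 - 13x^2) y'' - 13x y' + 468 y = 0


All three coefficients share the factor 13; dividing through by 13 gives  (1 - x^2) y'' - x y' + 36 y = 0.
This matches the Chebyshev equation (1 - x^2) y'' - x y' + n^2 y = 0 (note the -x y' term, not -2x y') with n^2 = 36, so n = 6; the polynomial solution is T_6(x).
With y = sum_k a_k x^k, matching x^k gives (k+2)(k+1) a_{k+2} = (k^2 - n^2) a_k = (k - 6)(k + 6) a_k. The right side vanishes at k = 6, so the series with the parity of 6 terminates at degree 6.
Standard normalization: leading coefficient of T_n is 2^(n-1), so a_6 = 2^5 = 32. Work downward with a_k = (k+1)(k+2) a_{k+2} / ((k - 6)(k + 6)):
  a_4 = (5)(6)(32) / ((4 - 6)(4 + 6)) = 960/(-20) = -48
  a_2 = (3)(4)(-48) / ((2 - 6)(2 + 6)) = -576/(-32) = 18
  a_0 = (1)(2)(18) / ((0 - 6)(0 + 6)) = 36/(-36) = -1
Hence T_6(x) = 32 x^6 - 48 x^4 + 18 x^2 - 1.

T_6(x); series = 32 x^6 - 48 x^4 + 18 x^2 - 1


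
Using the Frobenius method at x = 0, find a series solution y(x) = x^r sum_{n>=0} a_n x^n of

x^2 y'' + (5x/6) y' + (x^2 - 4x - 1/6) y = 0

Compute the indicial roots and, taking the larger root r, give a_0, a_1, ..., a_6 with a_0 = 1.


Write in Frobenius form y'' + (p(x)/x) y' + (q(x)/x^2) y = 0:
  p(x) = 5/6,  q(x) = x^2 - 4x - 1/6.
Indicial equation: r(r-1) + (5/6) r + (-1/6) = 0 -> roots r_1 = 1/2, r_2 = -1/3.
Take r = r_1 = 1/2. Let y(x) = x^r sum_{n>=0} a_n x^n with a_0 = 1.
Substitute y = x^r sum a_n x^n and match x^{r+n}. The recurrence is
  D(n) a_n - 4 a_{n-1} + 1 a_{n-2} = 0,  where D(n) = (r+n)(r+n-1) + (5/6)(r+n) + (-1/6).
  a_n = [4 a_{n-1} - 1 a_{n-2}] / D(n).
Since the indicial polynomial factors as (r - r_1)(r - r_2), D(n) = (r_1 + n - r_1)(r_1 + n - r_2) = n(n + 5/6).
Evaluating step by step (a_0 = 1):
  n = 1: D(1) = 1(1 + 5/6) = 11/6; numerator = 4(1) = 4; a_1 = (4)/(11/6) = 24/11
  n = 2: D(2) = 2(2 + 5/6) = 17/3; numerator = 4(24/11) - 1(1) = 85/11; a_2 = (85/11)/(17/3) = 15/11
  n = 3: D(3) = 3(3 + 5/6) = 23/2; numerator = 4(15/11) - 1(24/11) = 36/11; a_3 = (36/11)/(23/2) = 72/253
  n = 4: D(4) = 4(4 + 5/6) = 58/3; numerator = 4(72/253) - 1(15/11) = -57/253; a_4 = (-57/253)/(58/3) = -171/14674
  n = 5: D(5) = 5(5 + 5/6) = 175/6; numerator = 4(-171/14674) - 1(72/253) = -2430/7337; a_5 = (-2430/7337)/(175/6) = -2916/256795
  n = 6: D(6) = 6(6 + 5/6) = 41; numerator = 4(-2916/256795) - 1(-171/14674) = -17343/513590; a_6 = (-17343/513590)/(41) = -423/513590

r = 1/2; a_0 = 1; a_1 = 24/11; a_2 = 15/11; a_3 = 72/253; a_4 = -171/14674; a_5 = -2916/256795; a_6 = -423/513590


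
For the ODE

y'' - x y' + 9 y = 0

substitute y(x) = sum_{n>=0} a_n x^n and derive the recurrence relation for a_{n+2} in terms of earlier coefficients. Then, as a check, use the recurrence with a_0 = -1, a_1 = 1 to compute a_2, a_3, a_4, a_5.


Substitute y = sum_n a_n x^n.
y''(x) has coefficient (n+2)(n+1) a_{n+2} at x^n;
-x y'(x) has coefficient -n a_n at x^n (shift);
9 y(x) has coefficient 9 a_n at x^n.
Matching x^n: (n+2)(n+1) a_{n+2} + (-n + 9) a_n = 0.
Thus a_{n+2} = (n - 9) / ((n+1)(n+2)) * a_n.

Check with a_0 = -1, a_1 = 1 (apply the recurrence for n = 0, 1, 2, 3): a_0 = -1, a_1 = 1, a_2 = 9/2, a_3 = -4/3, a_4 = -21/8, a_5 = 2/5.

a_(n+2) = (n - 9) / ((n+1)(n+2)) * a_n; check: a_0 = -1, a_1 = 1, a_2 = 9/2, a_3 = -4/3, a_4 = -21/8, a_5 = 2/5


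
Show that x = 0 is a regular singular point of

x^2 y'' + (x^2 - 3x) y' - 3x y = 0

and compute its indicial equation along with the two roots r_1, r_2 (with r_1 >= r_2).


Divide by x^2 to reach normal form y'' + P_1(x) y' + P_2(x) y = 0 with P_1(x) = 1 - 3/x and P_2(x) = -3/x.
x = 0 is a singular point because the y'-coefficient 1 - 3/x has a pole at x = 0 and the y-coefficient -3/x has a pole at x = 0.
It is a regular singular point because x P_1(x) = p(x) = x - 3 and x^2 P_2(x) = q(x) = -3x are polynomials, hence analytic at x = 0.
p(0) = -3,  q(0) = 0.
Indicial equation: r(r-1) + p(0) r + q(0) = 0, i.e. r^2 + (p(0) - 1) r + q(0) = 0, i.e. r^2 - 4 r = 0.
Discriminant: (-4)^2 - 4(0) = 16, so r = (4 ± 4)/2.
Solving: r_1 = 4, r_2 = 0.

indicial: r^2 - 4 r = 0; roots r_1 = 4, r_2 = 0


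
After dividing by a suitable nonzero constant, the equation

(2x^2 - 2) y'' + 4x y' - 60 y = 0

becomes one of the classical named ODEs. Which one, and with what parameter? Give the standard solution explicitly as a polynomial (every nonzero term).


All three coefficients share the factor -2; dividing through by -2 gives  (1 - x^2) y'' - 2x y' + 30 y = 0.
This matches the Legendre equation (1 - x^2) y'' - 2x y' + n(n+1) y = 0 (note the -2x y' term) with n(n+1) = 30, so n = 5; the polynomial solution is P_5(x).
With y = sum_k a_k x^k, matching x^k gives (k+2)(k+1) a_{k+2} = [k(k+1) - n(n+1)] a_k = (k - 5)(k + 6) a_k. The right side vanishes at k = 5, so the series with the parity of 5 terminates at degree 5.
Standard normalization (P_n(1) = 1): leading coefficient (2n)!/(2^n (n!)^2) = 3628800/(32*14400) = 63/8, so a_5 = 63/8. Work downward with a_k = (k+1)(k+2) a_{k+2} / ((k - 5)(k + 6)):
  a_3 = (4)(5)(63/8) / ((3 - 5)(3 + 6)) = (315/2)/(-18) = -35/4
  a_1 = (2)(3)(-35/4) / ((1 - 5)(1 + 6)) = (-105/2)/(-28) = 15/8
Hence P_5(x) = 63 x^5/8 - 35 x^3/4 + 15 x/8.

P_5(x); series = 63 x^5/8 - 35 x^3/4 + 15 x/8


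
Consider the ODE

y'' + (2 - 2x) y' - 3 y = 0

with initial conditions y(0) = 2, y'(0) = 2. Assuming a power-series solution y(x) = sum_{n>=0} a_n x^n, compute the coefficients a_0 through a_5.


Ansatz: y(x) = sum_{n>=0} a_n x^n, so y'(x) = sum_{n>=1} n a_n x^(n-1) and y''(x) = sum_{n>=2} n(n-1) a_n x^(n-2).
Substitute into P(x) y'' + Q(x) y' + R(x) y = 0 with P(x) = 1, Q(x) = 2 - 2x, R(x) = -3, and match powers of x.
Initial conditions: a_0 = 2, a_1 = 2.
Setting the coefficient of each power of x to zero and solving order by order (substituting the coefficients already found):
  x^0: 2 a_2 + 2 a_1 - 3 a_0 = 0  ->  2 a_2 = -2 a_1 + 3 a_0 = 2  ->  a_2 = 1
  x^1: 6 a_3 + 4 a_2 - 5 a_1 = 0  ->  6 a_3 = -4 a_2 + 5 a_1 = 6  ->  a_3 = 1
  x^2: 12 a_4 + 6 a_3 - 7 a_2 = 0  ->  12 a_4 = -6 a_3 + 7 a_2 = 1  ->  a_4 = 1/12
  x^3: 20 a_5 + 8 a_4 - 9 a_3 = 0  ->  20 a_5 = -8 a_4 + 9 a_3 = 25/3  ->  a_5 = 5/12
Truncated series: y(x) = 2 + 2 x + x^2 + x^3 + (1/12) x^4 + (5/12) x^5 + O(x^6).

a_0 = 2; a_1 = 2; a_2 = 1; a_3 = 1; a_4 = 1/12; a_5 = 5/12


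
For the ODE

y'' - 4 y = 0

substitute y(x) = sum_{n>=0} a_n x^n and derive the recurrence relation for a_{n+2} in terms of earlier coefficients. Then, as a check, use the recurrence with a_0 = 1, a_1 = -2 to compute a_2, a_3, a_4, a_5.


Substitute y = sum_n a_n x^n into y'' + (const) y = 0.
y''(x) = sum_{n>=0} (n+2)(n+1) a_{n+2} x^n.
The ODE becomes sum_n [(n+2)(n+1) a_{n+2} - 4 a_n] x^n = 0.
Setting each coefficient to zero gives the recurrence:
  (n+2)(n+1) a_{n+2} - 4 a_n = 0,
  a_{n+2} = 4 / ((n+1)(n+2)) a_n.

Check with a_0 = 1, a_1 = -2 (apply the recurrence for n = 0, 1, 2, 3): a_0 = 1, a_1 = -2, a_2 = 2, a_3 = -4/3, a_4 = 2/3, a_5 = -4/15.

a_{n+2} = 4/((n+1)(n+2)) * a_n; check: a_0 = 1, a_1 = -2, a_2 = 2, a_3 = -4/3, a_4 = 2/3, a_5 = -4/15


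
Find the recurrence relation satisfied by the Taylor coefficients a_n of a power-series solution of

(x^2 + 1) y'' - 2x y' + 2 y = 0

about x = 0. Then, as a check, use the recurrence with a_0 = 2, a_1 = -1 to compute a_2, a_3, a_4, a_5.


Substitute y = sum_n a_n x^n.
(1 + 1 x^2) y'' contributes (n+2)(n+1) a_{n+2} + n(n-1) a_n at x^n.
-2 x y'(x) contributes -2 n a_n at x^n.
2 y(x) contributes 2 a_n at x^n.
Matching x^n: (n+2)(n+1) a_{n+2} + (n(n-1) - 2 n + 2) a_n = 0.
Thus a_{n+2} = (-n(n-1) + 2 n - 2) / ((n+1)(n+2)) * a_n.

Check with a_0 = 2, a_1 = -1 (apply the recurrence for n = 0, 1, 2, 3): a_0 = 2, a_1 = -1, a_2 = -2, a_3 = 0, a_4 = 0, a_5 = 0.

a_(n+2) = (-n(n-1) + 2 n - 2) / ((n+1)(n+2)) * a_n; check: a_0 = 2, a_1 = -1, a_2 = -2, a_3 = 0, a_4 = 0, a_5 = 0


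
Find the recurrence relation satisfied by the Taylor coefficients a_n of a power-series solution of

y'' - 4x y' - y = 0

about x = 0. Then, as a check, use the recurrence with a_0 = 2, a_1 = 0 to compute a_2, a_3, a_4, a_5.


Substitute y = sum_n a_n x^n.
y''(x) has coefficient (n+2)(n+1) a_{n+2} at x^n;
-4 x y'(x) has coefficient -4 n a_n at x^n (shift);
-y(x) has coefficient -1 a_n at x^n.
Matching x^n: (n+2)(n+1) a_{n+2} + (-4n - 1) a_n = 0.
Thus a_{n+2} = (4n + 1) / ((n+1)(n+2)) * a_n.

Check with a_0 = 2, a_1 = 0 (apply the recurrence for n = 0, 1, 2, 3): a_0 = 2, a_1 = 0, a_2 = 1, a_3 = 0, a_4 = 3/4, a_5 = 0.

a_(n+2) = (4n + 1) / ((n+1)(n+2)) * a_n; check: a_0 = 2, a_1 = 0, a_2 = 1, a_3 = 0, a_4 = 3/4, a_5 = 0


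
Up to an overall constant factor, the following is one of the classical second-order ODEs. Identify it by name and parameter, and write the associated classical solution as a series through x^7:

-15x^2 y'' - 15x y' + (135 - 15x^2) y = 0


All three coefficients share the factor -15; dividing through by -15 gives  x^2 y'' + x y' + (x^2 - 9) y = 0.
This matches the Bessel equation x^2 y'' + x y' + (x^2 - nu^2) y = 0 with nu^2 = 9, so nu = 3; the solution bounded at x = 0 is J_3(x).
Frobenius at x = 0: indicial roots ±nu; for r = nu the recurrence k(k + 2nu) c_k = -c_{k-2} gives the standard series J_nu(x) = sum_{k>=0} (-1)^k / (k! (k+nu)!) (x/2)^(2k+nu). Evaluate the first 3 terms:
  k = 0: (-1)^0 / (0! * 3! * 2^3) x^3 = 1/(1*6*8) x^3 = (1/48) x^3
  k = 1: (-1)^1 / (1! * 4! * 2^5) x^5 = -1/(1*24*32) x^5 = (-1/768) x^5
  k = 2: (-1)^2 / (2! * 5! * 2^7) x^7 = 1/(2*120*128) x^7 = (1/30720) x^7
Hence J_3(x) = x^7/30720 - x^5/768 + x^3/48 + ....

J_3(x); series = x^7/30720 - x^5/768 + x^3/48


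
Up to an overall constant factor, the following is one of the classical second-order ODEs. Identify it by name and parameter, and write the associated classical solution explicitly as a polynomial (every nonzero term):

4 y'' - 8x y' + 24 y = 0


All three coefficients share the factor 4; dividing through by 4 gives  y'' - 2x y' + 6 y = 0.
This matches the Hermite equation y'' - 2x y' + 2n y = 0 with 2n = 6, so n = 3; the polynomial solution is H_3(x).
With y = sum_k a_k x^k, matching x^k gives (k+2)(k+1) a_{k+2} = 2(k - n) a_k = 2(k - 3) a_k. The right side vanishes at k = 3, so the series with the parity of 3 terminates at degree 3.
Standard normalization: leading coefficient of H_n is 2^n, so a_3 = 2^3 = 8. Work downward with a_k = (k+1)(k+2) a_{k+2} / (2(k - n)):
  a_1 = (2)(3)(8) / (2(1 - 3)) = 48/(-4) = -12
Hence H_3(x) = 8 x^3 - 12 x.

H_3(x); series = 8 x^3 - 12 x


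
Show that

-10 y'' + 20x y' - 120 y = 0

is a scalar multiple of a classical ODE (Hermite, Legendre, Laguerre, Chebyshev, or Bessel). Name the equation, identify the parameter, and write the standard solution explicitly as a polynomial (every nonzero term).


All three coefficients share the factor -10; dividing through by -10 gives  y'' - 2x y' + 12 y = 0.
This matches the Hermite equation y'' - 2x y' + 2n y = 0 with 2n = 12, so n = 6; the polynomial solution is H_6(x).
With y = sum_k a_k x^k, matching x^k gives (k+2)(k+1) a_{k+2} = 2(k - n) a_k = 2(k - 6) a_k. The right side vanishes at k = 6, so the series with the parity of 6 terminates at degree 6.
Standard normalization: leading coefficient of H_n is 2^n, so a_6 = 2^6 = 64. Work downward with a_k = (k+1)(k+2) a_{k+2} / (2(k - n)):
  a_4 = (5)(6)(64) / (2(4 - 6)) = 1920/(-4) = -480
  a_2 = (3)(4)(-480) / (2(2 - 6)) = -5760/(-8) = 720
  a_0 = (1)(2)(720) / (2(0 - 6)) = 1440/(-12) = -120
Hence H_6(x) = 64 x^6 - 480 x^4 + 720 x^2 - 120.

H_6(x); series = 64 x^6 - 480 x^4 + 720 x^2 - 120


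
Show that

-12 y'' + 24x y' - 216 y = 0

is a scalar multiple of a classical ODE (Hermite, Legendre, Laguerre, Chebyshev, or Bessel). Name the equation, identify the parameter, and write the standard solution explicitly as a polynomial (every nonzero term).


All three coefficients share the factor -12; dividing through by -12 gives  y'' - 2x y' + 18 y = 0.
This matches the Hermite equation y'' - 2x y' + 2n y = 0 with 2n = 18, so n = 9; the polynomial solution is H_9(x).
With y = sum_k a_k x^k, matching x^k gives (k+2)(k+1) a_{k+2} = 2(k - n) a_k = 2(k - 9) a_k. The right side vanishes at k = 9, so the series with the parity of 9 terminates at degree 9.
Standard normalization: leading coefficient of H_n is 2^n, so a_9 = 2^9 = 512. Work downward with a_k = (k+1)(k+2) a_{k+2} / (2(k - n)):
  a_7 = (8)(9)(512) / (2(7 - 9)) = 36864/(-4) = -9216
  a_5 = (6)(7)(-9216) / (2(5 - 9)) = -387072/(-8) = 48384
  a_3 = (4)(5)(48384) / (2(3 - 9)) = 967680/(-12) = -80640
  a_1 = (2)(3)(-80640) / (2(1 - 9)) = -483840/(-16) = 30240
Hence H_9(x) = 512 x^9 - 9216 x^7 + 48384 x^5 - 80640 x^3 + 30240 x.

H_9(x); series = 512 x^9 - 9216 x^7 + 48384 x^5 - 80640 x^3 + 30240 x


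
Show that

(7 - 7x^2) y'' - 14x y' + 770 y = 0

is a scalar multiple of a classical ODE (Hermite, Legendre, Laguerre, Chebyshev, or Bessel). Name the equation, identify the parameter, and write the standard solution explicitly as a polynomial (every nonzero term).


All three coefficients share the factor 7; dividing through by 7 gives  (1 - x^2) y'' - 2x y' + 110 y = 0.
This matches the Legendre equation (1 - x^2) y'' - 2x y' + n(n+1) y = 0 (note the -2x y' term) with n(n+1) = 110, so n = 10; the polynomial solution is P_10(x).
With y = sum_k a_k x^k, matching x^k gives (k+2)(k+1) a_{k+2} = [k(k+1) - n(n+1)] a_k = (k - 10)(k + 11) a_k. The right side vanishes at k = 10, so the series with the parity of 10 terminates at degree 10.
Standard normalization (P_n(1) = 1): leading coefficient (2n)!/(2^n (n!)^2) = 2432902008176640000/(1024*13168189440000) = 46189/256, so a_10 = 46189/256. Work downward with a_k = (k+1)(k+2) a_{k+2} / ((k - 10)(k + 11)):
  a_8 = (9)(10)(46189/256) / ((8 - 10)(8 + 11)) = (2078505/128)/(-38) = -109395/256
  a_6 = (7)(8)(-109395/256) / ((6 - 10)(6 + 11)) = (-765765/32)/(-68) = 45045/128
  a_4 = (5)(6)(45045/128) / ((4 - 10)(4 + 11)) = (675675/64)/(-90) = -15015/128
  a_2 = (3)(4)(-15015/128) / ((2 - 10)(2 + 11)) = (-45045/32)/(-104) = 3465/256
  a_0 = (1)(2)(3465/256) / ((0 - 10)(0 + 11)) = (3465/128)/(-110) = -63/256
Hence P_10(x) = 46189 x^10/256 - 109395 x^8/256 + 45045 x^6/128 - 15015 x^4/128 + 3465 x^2/256 - 63/256.

P_10(x); series = 46189 x^10/256 - 109395 x^8/256 + 45045 x^6/128 - 15015 x^4/128 + 3465 x^2/256 - 63/256


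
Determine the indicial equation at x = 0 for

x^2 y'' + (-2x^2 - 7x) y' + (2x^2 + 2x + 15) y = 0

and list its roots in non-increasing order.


Divide by x^2 to reach normal form y'' + P_1(x) y' + P_2(x) y = 0 with P_1(x) = -2 - 7/x and P_2(x) = 2 + 2/x + 15/x^2.
x = 0 is a singular point because the y'-coefficient -2 - 7/x has a pole at x = 0 and the y-coefficient 2 + 2/x + 15/x^2 has a pole at x = 0.
It is a regular singular point because x P_1(x) = p(x) = -2x - 7 and x^2 P_2(x) = q(x) = 2x^2 + 2x + 15 are polynomials, hence analytic at x = 0.
p(0) = -7,  q(0) = 15.
Indicial equation: r(r-1) + p(0) r + q(0) = 0, i.e. r^2 + (p(0) - 1) r + q(0) = 0, i.e. r^2 - 8 r + 15 = 0.
Discriminant: (-8)^2 - 4(15) = 4, so r = (8 ± 2)/2.
Solving: r_1 = 5, r_2 = 3.

indicial: r^2 - 8 r + 15 = 0; roots r_1 = 5, r_2 = 3


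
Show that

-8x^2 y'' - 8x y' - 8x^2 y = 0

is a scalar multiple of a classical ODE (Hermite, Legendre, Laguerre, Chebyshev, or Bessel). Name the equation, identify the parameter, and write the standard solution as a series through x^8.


All three coefficients share the factor -8; dividing through by -8 gives  x^2 y'' + x y' + x^2 y = 0.
This matches the Bessel equation x^2 y'' + x y' + (x^2 - nu^2) y = 0 with nu^2 = 0, so nu = 0; the solution bounded at x = 0 is J_0(x).
Frobenius at x = 0: indicial roots ±nu; for r = nu the recurrence k(k + 2nu) c_k = -c_{k-2} gives the standard series J_nu(x) = sum_{k>=0} (-1)^k / (k! (k+nu)!) (x/2)^(2k+nu). Evaluate the first 5 terms:
  k = 0: (-1)^0 / (0! * 0! * 2^0) x^0 = 1/(1*1*1) x^0 = (1) x^0
  k = 1: (-1)^1 / (1! * 1! * 2^2) x^2 = -1/(1*1*4) x^2 = (-1/4) x^2
  k = 2: (-1)^2 / (2! * 2! * 2^4) x^4 = 1/(2*2*16) x^4 = (1/64) x^4
  k = 3: (-1)^3 / (3! * 3! * 2^6) x^6 = -1/(6*6*64) x^6 = (-1/2304) x^6
  k = 4: (-1)^4 / (4! * 4! * 2^8) x^8 = 1/(24*24*256) x^8 = (1/147456) x^8
Hence J_0(x) = x^8/147456 - x^6/2304 + x^4/64 - x^2/4 + 1 + ....

J_0(x); series = x^8/147456 - x^6/2304 + x^4/64 - x^2/4 + 1


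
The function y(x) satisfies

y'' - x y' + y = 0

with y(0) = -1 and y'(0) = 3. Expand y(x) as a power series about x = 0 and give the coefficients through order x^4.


Ansatz: y(x) = sum_{n>=0} a_n x^n, so y'(x) = sum_{n>=1} n a_n x^(n-1) and y''(x) = sum_{n>=2} n(n-1) a_n x^(n-2).
Substitute into P(x) y'' + Q(x) y' + R(x) y = 0 with P(x) = 1, Q(x) = -x, R(x) = 1, and match powers of x.
Initial conditions: a_0 = -1, a_1 = 3.
Setting the coefficient of each power of x to zero and solving order by order (substituting the coefficients already found):
  x^0: 2 a_2 + a_0 = 0  ->  2 a_2 = -a_0 = 1  ->  a_2 = 1/2
  x^1: 6 a_3 = 0  ->  a_3 = 0
  x^2: 12 a_4 - a_2 = 0  ->  12 a_4 = a_2 = 1/2  ->  a_4 = 1/24
Truncated series: y(x) = -1 + 3 x + (1/2) x^2 + (1/24) x^4 + O(x^5).

a_0 = -1; a_1 = 3; a_2 = 1/2; a_3 = 0; a_4 = 1/24


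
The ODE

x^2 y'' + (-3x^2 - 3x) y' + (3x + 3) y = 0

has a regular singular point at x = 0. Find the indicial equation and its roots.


Divide by x^2 to reach normal form y'' + P_1(x) y' + P_2(x) y = 0 with P_1(x) = -3 - 3/x and P_2(x) = 3/x + 3/x^2.
x = 0 is a singular point because the y'-coefficient -3 - 3/x has a pole at x = 0 and the y-coefficient 3/x + 3/x^2 has a pole at x = 0.
It is a regular singular point because x P_1(x) = p(x) = -3x - 3 and x^2 P_2(x) = q(x) = 3x + 3 are polynomials, hence analytic at x = 0.
p(0) = -3,  q(0) = 3.
Indicial equation: r(r-1) + p(0) r + q(0) = 0, i.e. r^2 + (p(0) - 1) r + q(0) = 0, i.e. r^2 - 4 r + 3 = 0.
Discriminant: (-4)^2 - 4(3) = 4, so r = (4 ± 2)/2.
Solving: r_1 = 3, r_2 = 1.

indicial: r^2 - 4 r + 3 = 0; roots r_1 = 3, r_2 = 1


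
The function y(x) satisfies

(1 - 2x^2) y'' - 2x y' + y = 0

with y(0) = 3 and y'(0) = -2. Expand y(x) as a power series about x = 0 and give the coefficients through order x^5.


Ansatz: y(x) = sum_{n>=0} a_n x^n, so y'(x) = sum_{n>=1} n a_n x^(n-1) and y''(x) = sum_{n>=2} n(n-1) a_n x^(n-2).
Substitute into P(x) y'' + Q(x) y' + R(x) y = 0 with P(x) = 1 - 2x^2, Q(x) = -2x, R(x) = 1, and match powers of x.
Initial conditions: a_0 = 3, a_1 = -2.
Setting the coefficient of each power of x to zero and solving order by order (substituting the coefficients already found):
  x^0: 2 a_2 + a_0 = 0  ->  2 a_2 = -a_0 = -3  ->  a_2 = -3/2
  x^1: 6 a_3 - a_1 = 0  ->  6 a_3 = a_1 = -2  ->  a_3 = -1/3
  x^2: 12 a_4 - 7 a_2 = 0  ->  12 a_4 = 7 a_2 = -21/2  ->  a_4 = -7/8
  x^3: 20 a_5 - 17 a_3 = 0  ->  20 a_5 = 17 a_3 = -17/3  ->  a_5 = -17/60
Truncated series: y(x) = 3 - 2 x - (3/2) x^2 - (1/3) x^3 - (7/8) x^4 - (17/60) x^5 + O(x^6).

a_0 = 3; a_1 = -2; a_2 = -3/2; a_3 = -1/3; a_4 = -7/8; a_5 = -17/60


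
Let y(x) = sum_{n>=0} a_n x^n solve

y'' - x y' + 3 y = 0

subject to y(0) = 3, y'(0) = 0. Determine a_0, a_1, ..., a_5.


Ansatz: y(x) = sum_{n>=0} a_n x^n, so y'(x) = sum_{n>=1} n a_n x^(n-1) and y''(x) = sum_{n>=2} n(n-1) a_n x^(n-2).
Substitute into P(x) y'' + Q(x) y' + R(x) y = 0 with P(x) = 1, Q(x) = -x, R(x) = 3, and match powers of x.
Initial conditions: a_0 = 3, a_1 = 0.
Setting the coefficient of each power of x to zero and solving order by order (substituting the coefficients already found):
  x^0: 2 a_2 + 3 a_0 = 0  ->  2 a_2 = -3 a_0 = -9  ->  a_2 = -9/2
  x^1: 6 a_3 + 2 a_1 = 0  ->  6 a_3 = -2 a_1 = 0  ->  a_3 = 0
  x^2: 12 a_4 + a_2 = 0  ->  12 a_4 = -a_2 = 9/2  ->  a_4 = 3/8
  x^3: 20 a_5 = 0  ->  a_5 = 0
Truncated series: y(x) = 3 - (9/2) x^2 + (3/8) x^4 + O(x^6).

a_0 = 3; a_1 = 0; a_2 = -9/2; a_3 = 0; a_4 = 3/8; a_5 = 0
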